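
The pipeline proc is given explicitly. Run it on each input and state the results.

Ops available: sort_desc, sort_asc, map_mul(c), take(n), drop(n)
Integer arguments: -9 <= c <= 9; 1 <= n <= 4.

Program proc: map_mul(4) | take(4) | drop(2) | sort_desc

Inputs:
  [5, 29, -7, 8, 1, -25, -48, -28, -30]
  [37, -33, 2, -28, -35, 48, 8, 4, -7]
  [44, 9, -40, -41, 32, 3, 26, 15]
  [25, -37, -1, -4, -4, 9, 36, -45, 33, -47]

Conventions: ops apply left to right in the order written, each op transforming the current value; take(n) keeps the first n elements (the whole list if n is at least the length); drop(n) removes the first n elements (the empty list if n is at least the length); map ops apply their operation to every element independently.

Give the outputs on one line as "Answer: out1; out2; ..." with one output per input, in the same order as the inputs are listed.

[32, -28]; [8, -112]; [-160, -164]; [-4, -16]

Execution, op by op:
  [5, 29, -7, 8, 1, -25, -48, -28, -30] -> [20, 116, -28, 32, 4, -100, -192, -112, -120] -> [20, 116, -28, 32] -> [-28, 32] -> [32, -28]
  [37, -33, 2, -28, -35, 48, 8, 4, -7] -> [148, -132, 8, -112, -140, 192, 32, 16, -28] -> [148, -132, 8, -112] -> [8, -112] -> [8, -112]
  [44, 9, -40, -41, 32, 3, 26, 15] -> [176, 36, -160, -164, 128, 12, 104, 60] -> [176, 36, -160, -164] -> [-160, -164] -> [-160, -164]
  [25, -37, -1, -4, -4, 9, 36, -45, 33, -47] -> [100, -148, -4, -16, -16, 36, 144, -180, 132, -188] -> [100, -148, -4, -16] -> [-4, -16] -> [-4, -16]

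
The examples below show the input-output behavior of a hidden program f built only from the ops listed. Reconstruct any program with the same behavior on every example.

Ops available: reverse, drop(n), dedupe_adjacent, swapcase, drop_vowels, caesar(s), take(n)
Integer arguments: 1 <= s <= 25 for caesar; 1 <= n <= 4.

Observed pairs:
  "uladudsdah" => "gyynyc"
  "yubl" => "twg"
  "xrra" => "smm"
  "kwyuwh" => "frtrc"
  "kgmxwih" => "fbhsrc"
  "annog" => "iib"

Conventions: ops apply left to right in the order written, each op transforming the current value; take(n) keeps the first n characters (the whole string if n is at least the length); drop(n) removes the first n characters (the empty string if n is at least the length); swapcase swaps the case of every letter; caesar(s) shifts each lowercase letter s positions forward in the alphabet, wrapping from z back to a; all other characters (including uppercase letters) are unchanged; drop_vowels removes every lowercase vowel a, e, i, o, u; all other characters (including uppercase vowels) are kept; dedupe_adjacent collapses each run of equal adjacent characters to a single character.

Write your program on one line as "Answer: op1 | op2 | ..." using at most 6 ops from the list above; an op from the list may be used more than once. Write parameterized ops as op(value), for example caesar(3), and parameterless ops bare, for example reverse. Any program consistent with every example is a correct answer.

drop_vowels | reverse | caesar(2) | reverse | caesar(11) | caesar(8)

Check, running the answer program on each example:
  "uladudsdah" -> "lddsdh" -> "hdsddl" -> "jfuffn" -> "nffufj" -> "yqqfqu" -> "gyynyc"
  "yubl" -> "ybl" -> "lby" -> "nda" -> "adn" -> "loy" -> "twg"
  "xrra" -> "xrr" -> "rrx" -> "ttz" -> "ztt" -> "kee" -> "smm"
  "kwyuwh" -> "kwywh" -> "hwywk" -> "jyaym" -> "myayj" -> "xjlju" -> "frtrc"
  "kgmxwih" -> "kgmxwh" -> "hwxmgk" -> "jyzoim" -> "miozyj" -> "xtzkju" -> "fbhsrc"
  "annog" -> "nng" -> "gnn" -> "ipp" -> "ppi" -> "aat" -> "iib"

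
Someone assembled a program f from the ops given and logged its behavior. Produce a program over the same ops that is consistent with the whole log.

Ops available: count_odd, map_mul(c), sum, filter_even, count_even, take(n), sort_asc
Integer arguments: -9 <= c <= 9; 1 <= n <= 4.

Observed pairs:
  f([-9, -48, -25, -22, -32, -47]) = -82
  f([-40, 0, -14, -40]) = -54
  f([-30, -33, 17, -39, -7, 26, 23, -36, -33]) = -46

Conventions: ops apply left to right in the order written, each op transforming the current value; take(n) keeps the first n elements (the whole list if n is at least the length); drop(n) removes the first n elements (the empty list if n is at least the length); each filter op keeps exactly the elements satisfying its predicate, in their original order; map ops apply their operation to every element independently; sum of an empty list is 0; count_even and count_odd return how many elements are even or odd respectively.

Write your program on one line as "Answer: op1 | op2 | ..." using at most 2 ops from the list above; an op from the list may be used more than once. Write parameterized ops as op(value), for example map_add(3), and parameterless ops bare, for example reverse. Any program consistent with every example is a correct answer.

take(3) | sum

Check, running the answer program on each example:
  [-9, -48, -25, -22, -32, -47] -> [-9, -48, -25] -> -82
  [-40, 0, -14, -40] -> [-40, 0, -14] -> -54
  [-30, -33, 17, -39, -7, 26, 23, -36, -33] -> [-30, -33, 17] -> -46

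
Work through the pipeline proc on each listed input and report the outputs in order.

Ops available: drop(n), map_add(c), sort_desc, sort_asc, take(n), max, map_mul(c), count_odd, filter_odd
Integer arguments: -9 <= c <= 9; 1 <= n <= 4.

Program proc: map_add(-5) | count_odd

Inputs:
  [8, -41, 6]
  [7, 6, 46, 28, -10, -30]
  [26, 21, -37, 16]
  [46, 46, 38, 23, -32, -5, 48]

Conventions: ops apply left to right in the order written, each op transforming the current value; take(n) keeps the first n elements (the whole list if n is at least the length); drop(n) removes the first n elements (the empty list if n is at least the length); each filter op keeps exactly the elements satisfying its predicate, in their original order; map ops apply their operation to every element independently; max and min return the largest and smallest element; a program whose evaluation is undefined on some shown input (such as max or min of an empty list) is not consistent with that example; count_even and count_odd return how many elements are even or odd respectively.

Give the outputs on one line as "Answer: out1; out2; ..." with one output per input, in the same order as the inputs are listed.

Execution, op by op:
  [8, -41, 6] -> [3, -46, 1] -> 2
  [7, 6, 46, 28, -10, -30] -> [2, 1, 41, 23, -15, -35] -> 5
  [26, 21, -37, 16] -> [21, 16, -42, 11] -> 2
  [46, 46, 38, 23, -32, -5, 48] -> [41, 41, 33, 18, -37, -10, 43] -> 5

2; 5; 2; 5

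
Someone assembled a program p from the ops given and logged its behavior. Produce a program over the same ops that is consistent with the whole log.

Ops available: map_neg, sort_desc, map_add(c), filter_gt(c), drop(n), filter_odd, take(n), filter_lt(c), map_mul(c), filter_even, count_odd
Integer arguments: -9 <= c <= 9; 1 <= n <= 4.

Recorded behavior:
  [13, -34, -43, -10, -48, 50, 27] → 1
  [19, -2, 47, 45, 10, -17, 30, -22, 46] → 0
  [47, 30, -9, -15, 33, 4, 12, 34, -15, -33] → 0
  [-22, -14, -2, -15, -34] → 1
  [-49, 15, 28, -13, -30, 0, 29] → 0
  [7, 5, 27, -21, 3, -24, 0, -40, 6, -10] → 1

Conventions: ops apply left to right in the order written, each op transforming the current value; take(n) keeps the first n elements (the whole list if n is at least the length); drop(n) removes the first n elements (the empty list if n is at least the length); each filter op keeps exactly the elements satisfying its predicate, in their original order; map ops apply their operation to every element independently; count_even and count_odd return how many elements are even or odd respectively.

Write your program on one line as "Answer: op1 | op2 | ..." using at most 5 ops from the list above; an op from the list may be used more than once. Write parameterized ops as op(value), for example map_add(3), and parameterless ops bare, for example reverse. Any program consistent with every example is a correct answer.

map_add(8) | map_add(-1) | filter_lt(-1) | drop(3) | count_odd

Check, running the answer program on each example:
  [13, -34, -43, -10, -48, 50, 27] -> [21, -26, -35, -2, -40, 58, 35] -> [20, -27, -36, -3, -41, 57, 34] -> [-27, -36, -3, -41] -> [-41] -> 1
  [19, -2, 47, 45, 10, -17, 30, -22, 46] -> [27, 6, 55, 53, 18, -9, 38, -14, 54] -> [26, 5, 54, 52, 17, -10, 37, -15, 53] -> [-10, -15] -> [] -> 0
  [47, 30, -9, -15, 33, 4, 12, 34, -15, -33] -> [55, 38, -1, -7, 41, 12, 20, 42, -7, -25] -> [54, 37, -2, -8, 40, 11, 19, 41, -8, -26] -> [-2, -8, -8, -26] -> [-26] -> 0
  [-22, -14, -2, -15, -34] -> [-14, -6, 6, -7, -26] -> [-15, -7, 5, -8, -27] -> [-15, -7, -8, -27] -> [-27] -> 1
  [-49, 15, 28, -13, -30, 0, 29] -> [-41, 23, 36, -5, -22, 8, 37] -> [-42, 22, 35, -6, -23, 7, 36] -> [-42, -6, -23] -> [] -> 0
  [7, 5, 27, -21, 3, -24, 0, -40, 6, -10] -> [15, 13, 35, -13, 11, -16, 8, -32, 14, -2] -> [14, 12, 34, -14, 10, -17, 7, -33, 13, -3] -> [-14, -17, -33, -3] -> [-3] -> 1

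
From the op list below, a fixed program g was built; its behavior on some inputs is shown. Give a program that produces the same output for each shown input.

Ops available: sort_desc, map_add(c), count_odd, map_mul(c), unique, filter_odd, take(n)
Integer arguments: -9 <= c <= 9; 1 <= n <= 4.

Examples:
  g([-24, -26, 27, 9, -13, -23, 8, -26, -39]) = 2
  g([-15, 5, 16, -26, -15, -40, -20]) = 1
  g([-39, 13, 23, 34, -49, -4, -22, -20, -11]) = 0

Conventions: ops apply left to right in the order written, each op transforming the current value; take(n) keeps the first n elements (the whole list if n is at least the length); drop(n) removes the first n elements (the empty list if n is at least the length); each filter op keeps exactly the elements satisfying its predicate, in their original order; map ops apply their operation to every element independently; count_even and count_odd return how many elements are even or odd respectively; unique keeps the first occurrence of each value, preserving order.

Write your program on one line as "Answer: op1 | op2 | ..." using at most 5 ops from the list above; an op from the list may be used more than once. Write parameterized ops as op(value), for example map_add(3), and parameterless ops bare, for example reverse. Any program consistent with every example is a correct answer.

map_add(5) | unique | take(3) | count_odd

Check, running the answer program on each example:
  [-24, -26, 27, 9, -13, -23, 8, -26, -39] -> [-19, -21, 32, 14, -8, -18, 13, -21, -34] -> [-19, -21, 32, 14, -8, -18, 13, -34] -> [-19, -21, 32] -> 2
  [-15, 5, 16, -26, -15, -40, -20] -> [-10, 10, 21, -21, -10, -35, -15] -> [-10, 10, 21, -21, -35, -15] -> [-10, 10, 21] -> 1
  [-39, 13, 23, 34, -49, -4, -22, -20, -11] -> [-34, 18, 28, 39, -44, 1, -17, -15, -6] -> [-34, 18, 28, 39, -44, 1, -17, -15, -6] -> [-34, 18, 28] -> 0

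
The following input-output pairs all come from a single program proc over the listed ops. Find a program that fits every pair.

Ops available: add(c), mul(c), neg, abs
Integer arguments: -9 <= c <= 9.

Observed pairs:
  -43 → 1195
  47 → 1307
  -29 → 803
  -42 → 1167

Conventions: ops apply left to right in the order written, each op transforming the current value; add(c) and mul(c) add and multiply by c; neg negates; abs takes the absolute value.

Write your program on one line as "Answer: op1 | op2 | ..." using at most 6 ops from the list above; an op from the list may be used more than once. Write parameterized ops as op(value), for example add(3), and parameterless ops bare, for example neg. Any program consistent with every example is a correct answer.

neg | abs | mul(-7) | mul(4) | add(9) | abs

Check, running the answer program on each example:
  -43 -> 43 -> 43 -> -301 -> -1204 -> -1195 -> 1195
  47 -> -47 -> 47 -> -329 -> -1316 -> -1307 -> 1307
  -29 -> 29 -> 29 -> -203 -> -812 -> -803 -> 803
  -42 -> 42 -> 42 -> -294 -> -1176 -> -1167 -> 1167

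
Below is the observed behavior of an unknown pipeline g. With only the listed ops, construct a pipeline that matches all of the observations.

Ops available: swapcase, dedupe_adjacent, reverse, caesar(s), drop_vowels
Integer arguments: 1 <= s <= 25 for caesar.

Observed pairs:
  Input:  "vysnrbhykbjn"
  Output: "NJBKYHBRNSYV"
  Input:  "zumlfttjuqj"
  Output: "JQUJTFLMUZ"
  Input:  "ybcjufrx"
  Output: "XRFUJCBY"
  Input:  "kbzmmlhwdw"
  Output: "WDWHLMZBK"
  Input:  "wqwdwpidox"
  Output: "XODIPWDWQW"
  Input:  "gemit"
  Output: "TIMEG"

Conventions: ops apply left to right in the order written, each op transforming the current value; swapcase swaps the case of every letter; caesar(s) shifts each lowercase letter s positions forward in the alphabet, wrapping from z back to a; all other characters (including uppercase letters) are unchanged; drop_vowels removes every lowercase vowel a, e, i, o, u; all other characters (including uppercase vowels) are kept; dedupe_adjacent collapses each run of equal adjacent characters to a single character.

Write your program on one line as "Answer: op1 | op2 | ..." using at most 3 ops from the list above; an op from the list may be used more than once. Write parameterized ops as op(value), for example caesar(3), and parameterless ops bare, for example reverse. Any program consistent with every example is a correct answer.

swapcase | reverse | dedupe_adjacent

Check, running the answer program on each example:
  "vysnrbhykbjn" -> "VYSNRBHYKBJN" -> "NJBKYHBRNSYV" -> "NJBKYHBRNSYV"
  "zumlfttjuqj" -> "ZUMLFTTJUQJ" -> "JQUJTTFLMUZ" -> "JQUJTFLMUZ"
  "ybcjufrx" -> "YBCJUFRX" -> "XRFUJCBY" -> "XRFUJCBY"
  "kbzmmlhwdw" -> "KBZMMLHWDW" -> "WDWHLMMZBK" -> "WDWHLMZBK"
  "wqwdwpidox" -> "WQWDWPIDOX" -> "XODIPWDWQW" -> "XODIPWDWQW"
  "gemit" -> "GEMIT" -> "TIMEG" -> "TIMEG"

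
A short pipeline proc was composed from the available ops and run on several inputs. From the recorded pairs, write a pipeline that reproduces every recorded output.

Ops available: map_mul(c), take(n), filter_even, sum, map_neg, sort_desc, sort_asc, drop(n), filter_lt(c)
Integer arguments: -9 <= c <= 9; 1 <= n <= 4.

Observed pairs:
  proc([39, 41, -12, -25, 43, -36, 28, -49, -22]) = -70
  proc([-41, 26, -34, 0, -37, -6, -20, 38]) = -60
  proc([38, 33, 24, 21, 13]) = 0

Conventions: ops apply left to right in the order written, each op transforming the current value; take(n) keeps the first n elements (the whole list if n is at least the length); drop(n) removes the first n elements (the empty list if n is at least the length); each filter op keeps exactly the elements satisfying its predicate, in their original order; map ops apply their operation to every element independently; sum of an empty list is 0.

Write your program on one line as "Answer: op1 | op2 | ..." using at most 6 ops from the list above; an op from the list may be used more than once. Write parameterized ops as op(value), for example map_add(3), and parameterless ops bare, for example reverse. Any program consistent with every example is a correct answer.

filter_lt(5) | sort_desc | filter_even | sort_asc | sum

Check, running the answer program on each example:
  [39, 41, -12, -25, 43, -36, 28, -49, -22] -> [-12, -25, -36, -49, -22] -> [-12, -22, -25, -36, -49] -> [-12, -22, -36] -> [-36, -22, -12] -> -70
  [-41, 26, -34, 0, -37, -6, -20, 38] -> [-41, -34, 0, -37, -6, -20] -> [0, -6, -20, -34, -37, -41] -> [0, -6, -20, -34] -> [-34, -20, -6, 0] -> -60
  [38, 33, 24, 21, 13] -> [] -> [] -> [] -> [] -> 0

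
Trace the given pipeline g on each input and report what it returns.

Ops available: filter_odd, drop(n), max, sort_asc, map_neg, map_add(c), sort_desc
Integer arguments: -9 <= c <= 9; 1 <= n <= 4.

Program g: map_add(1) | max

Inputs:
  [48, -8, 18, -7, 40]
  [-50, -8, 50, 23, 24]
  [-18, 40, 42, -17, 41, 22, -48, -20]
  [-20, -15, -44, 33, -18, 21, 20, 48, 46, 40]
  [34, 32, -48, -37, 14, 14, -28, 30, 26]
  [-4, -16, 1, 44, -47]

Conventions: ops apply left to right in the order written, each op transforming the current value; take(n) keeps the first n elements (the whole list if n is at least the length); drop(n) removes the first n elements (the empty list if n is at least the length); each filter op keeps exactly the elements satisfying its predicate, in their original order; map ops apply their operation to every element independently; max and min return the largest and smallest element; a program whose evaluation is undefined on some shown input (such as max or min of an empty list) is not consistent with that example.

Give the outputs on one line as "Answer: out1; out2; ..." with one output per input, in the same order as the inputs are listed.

49; 51; 43; 49; 35; 45

Execution, op by op:
  [48, -8, 18, -7, 40] -> [49, -7, 19, -6, 41] -> 49
  [-50, -8, 50, 23, 24] -> [-49, -7, 51, 24, 25] -> 51
  [-18, 40, 42, -17, 41, 22, -48, -20] -> [-17, 41, 43, -16, 42, 23, -47, -19] -> 43
  [-20, -15, -44, 33, -18, 21, 20, 48, 46, 40] -> [-19, -14, -43, 34, -17, 22, 21, 49, 47, 41] -> 49
  [34, 32, -48, -37, 14, 14, -28, 30, 26] -> [35, 33, -47, -36, 15, 15, -27, 31, 27] -> 35
  [-4, -16, 1, 44, -47] -> [-3, -15, 2, 45, -46] -> 45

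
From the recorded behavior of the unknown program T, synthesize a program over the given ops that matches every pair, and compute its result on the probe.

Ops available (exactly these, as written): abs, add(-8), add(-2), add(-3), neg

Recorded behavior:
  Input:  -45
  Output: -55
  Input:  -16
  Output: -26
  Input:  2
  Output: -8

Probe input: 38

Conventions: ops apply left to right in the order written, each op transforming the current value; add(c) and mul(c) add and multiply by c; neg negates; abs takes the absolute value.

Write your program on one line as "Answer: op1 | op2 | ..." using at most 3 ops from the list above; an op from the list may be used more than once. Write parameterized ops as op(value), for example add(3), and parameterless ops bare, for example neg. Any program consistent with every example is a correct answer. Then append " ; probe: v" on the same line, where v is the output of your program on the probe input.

add(-8) | add(-2) ; probe: 28

Check, running the answer program on each example:
  -45 -> -53 -> -55
  -16 -> -24 -> -26
  2 -> -6 -> -8
  probe: 38 -> 30 -> 28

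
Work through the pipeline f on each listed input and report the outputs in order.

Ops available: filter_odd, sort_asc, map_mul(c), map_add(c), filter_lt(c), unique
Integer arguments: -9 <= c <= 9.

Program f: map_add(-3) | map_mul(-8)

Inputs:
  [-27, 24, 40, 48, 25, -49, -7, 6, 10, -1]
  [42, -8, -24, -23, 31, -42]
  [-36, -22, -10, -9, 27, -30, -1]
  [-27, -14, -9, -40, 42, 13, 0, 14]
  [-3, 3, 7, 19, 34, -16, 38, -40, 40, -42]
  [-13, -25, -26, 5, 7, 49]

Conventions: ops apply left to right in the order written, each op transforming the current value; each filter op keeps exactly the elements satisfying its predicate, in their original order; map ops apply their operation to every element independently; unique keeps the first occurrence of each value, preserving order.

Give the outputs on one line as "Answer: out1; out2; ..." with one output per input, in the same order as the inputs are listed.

[240, -168, -296, -360, -176, 416, 80, -24, -56, 32]; [-312, 88, 216, 208, -224, 360]; [312, 200, 104, 96, -192, 264, 32]; [240, 136, 96, 344, -312, -80, 24, -88]; [48, 0, -32, -128, -248, 152, -280, 344, -296, 360]; [128, 224, 232, -16, -32, -368]

Execution, op by op:
  [-27, 24, 40, 48, 25, -49, -7, 6, 10, -1] -> [-30, 21, 37, 45, 22, -52, -10, 3, 7, -4] -> [240, -168, -296, -360, -176, 416, 80, -24, -56, 32]
  [42, -8, -24, -23, 31, -42] -> [39, -11, -27, -26, 28, -45] -> [-312, 88, 216, 208, -224, 360]
  [-36, -22, -10, -9, 27, -30, -1] -> [-39, -25, -13, -12, 24, -33, -4] -> [312, 200, 104, 96, -192, 264, 32]
  [-27, -14, -9, -40, 42, 13, 0, 14] -> [-30, -17, -12, -43, 39, 10, -3, 11] -> [240, 136, 96, 344, -312, -80, 24, -88]
  [-3, 3, 7, 19, 34, -16, 38, -40, 40, -42] -> [-6, 0, 4, 16, 31, -19, 35, -43, 37, -45] -> [48, 0, -32, -128, -248, 152, -280, 344, -296, 360]
  [-13, -25, -26, 5, 7, 49] -> [-16, -28, -29, 2, 4, 46] -> [128, 224, 232, -16, -32, -368]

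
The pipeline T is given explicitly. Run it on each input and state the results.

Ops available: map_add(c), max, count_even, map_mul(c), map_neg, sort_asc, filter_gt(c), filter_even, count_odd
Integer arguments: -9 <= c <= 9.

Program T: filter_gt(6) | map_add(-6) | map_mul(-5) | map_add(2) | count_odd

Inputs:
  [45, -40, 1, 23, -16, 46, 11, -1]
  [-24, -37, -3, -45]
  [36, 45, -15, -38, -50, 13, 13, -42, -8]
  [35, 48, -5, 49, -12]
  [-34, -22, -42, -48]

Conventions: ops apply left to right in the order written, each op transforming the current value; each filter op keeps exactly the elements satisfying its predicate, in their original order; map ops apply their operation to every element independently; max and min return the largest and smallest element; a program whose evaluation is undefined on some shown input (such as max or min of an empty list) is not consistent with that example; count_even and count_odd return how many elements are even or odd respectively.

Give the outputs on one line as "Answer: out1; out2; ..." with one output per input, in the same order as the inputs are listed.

3; 0; 3; 2; 0

Execution, op by op:
  [45, -40, 1, 23, -16, 46, 11, -1] -> [45, 23, 46, 11] -> [39, 17, 40, 5] -> [-195, -85, -200, -25] -> [-193, -83, -198, -23] -> 3
  [-24, -37, -3, -45] -> [] -> [] -> [] -> [] -> 0
  [36, 45, -15, -38, -50, 13, 13, -42, -8] -> [36, 45, 13, 13] -> [30, 39, 7, 7] -> [-150, -195, -35, -35] -> [-148, -193, -33, -33] -> 3
  [35, 48, -5, 49, -12] -> [35, 48, 49] -> [29, 42, 43] -> [-145, -210, -215] -> [-143, -208, -213] -> 2
  [-34, -22, -42, -48] -> [] -> [] -> [] -> [] -> 0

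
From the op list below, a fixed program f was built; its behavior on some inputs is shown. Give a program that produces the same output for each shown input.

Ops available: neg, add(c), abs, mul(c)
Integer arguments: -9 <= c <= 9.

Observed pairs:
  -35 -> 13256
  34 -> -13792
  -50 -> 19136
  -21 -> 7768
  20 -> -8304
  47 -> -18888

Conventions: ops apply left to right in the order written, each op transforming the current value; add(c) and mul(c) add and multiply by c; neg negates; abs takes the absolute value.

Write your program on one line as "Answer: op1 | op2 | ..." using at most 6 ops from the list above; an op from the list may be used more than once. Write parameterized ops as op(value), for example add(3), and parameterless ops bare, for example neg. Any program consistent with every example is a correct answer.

mul(-7) | add(-7) | mul(7) | add(-9) | mul(8)

Check, running the answer program on each example:
  -35 -> 245 -> 238 -> 1666 -> 1657 -> 13256
  34 -> -238 -> -245 -> -1715 -> -1724 -> -13792
  -50 -> 350 -> 343 -> 2401 -> 2392 -> 19136
  -21 -> 147 -> 140 -> 980 -> 971 -> 7768
  20 -> -140 -> -147 -> -1029 -> -1038 -> -8304
  47 -> -329 -> -336 -> -2352 -> -2361 -> -18888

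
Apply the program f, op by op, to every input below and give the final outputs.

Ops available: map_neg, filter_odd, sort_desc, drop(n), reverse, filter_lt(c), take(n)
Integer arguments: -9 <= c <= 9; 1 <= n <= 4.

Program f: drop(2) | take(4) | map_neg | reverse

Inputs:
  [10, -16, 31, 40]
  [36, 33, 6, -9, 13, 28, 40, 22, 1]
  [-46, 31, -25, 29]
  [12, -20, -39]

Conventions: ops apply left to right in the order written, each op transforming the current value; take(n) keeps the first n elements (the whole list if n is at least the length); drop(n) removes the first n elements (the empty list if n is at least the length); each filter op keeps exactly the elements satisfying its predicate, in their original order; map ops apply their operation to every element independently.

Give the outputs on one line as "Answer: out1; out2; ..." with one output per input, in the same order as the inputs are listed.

[-40, -31]; [-28, -13, 9, -6]; [-29, 25]; [39]

Execution, op by op:
  [10, -16, 31, 40] -> [31, 40] -> [31, 40] -> [-31, -40] -> [-40, -31]
  [36, 33, 6, -9, 13, 28, 40, 22, 1] -> [6, -9, 13, 28, 40, 22, 1] -> [6, -9, 13, 28] -> [-6, 9, -13, -28] -> [-28, -13, 9, -6]
  [-46, 31, -25, 29] -> [-25, 29] -> [-25, 29] -> [25, -29] -> [-29, 25]
  [12, -20, -39] -> [-39] -> [-39] -> [39] -> [39]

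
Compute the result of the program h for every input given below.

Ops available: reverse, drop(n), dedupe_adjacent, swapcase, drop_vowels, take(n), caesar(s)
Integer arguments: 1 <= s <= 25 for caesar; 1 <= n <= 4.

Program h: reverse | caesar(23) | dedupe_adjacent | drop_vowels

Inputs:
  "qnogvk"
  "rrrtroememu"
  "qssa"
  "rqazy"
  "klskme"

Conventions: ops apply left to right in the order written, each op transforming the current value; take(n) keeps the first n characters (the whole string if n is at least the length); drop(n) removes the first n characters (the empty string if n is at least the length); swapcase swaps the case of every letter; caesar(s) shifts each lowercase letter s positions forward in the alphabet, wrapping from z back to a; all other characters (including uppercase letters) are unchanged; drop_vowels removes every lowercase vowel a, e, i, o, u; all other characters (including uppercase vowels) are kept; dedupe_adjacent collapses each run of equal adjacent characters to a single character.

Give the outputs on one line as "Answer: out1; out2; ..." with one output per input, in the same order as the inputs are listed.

Execution, op by op:
  "qnogvk" -> "kvgonq" -> "hsdlkn" -> "hsdlkn" -> "hsdlkn"
  "rrrtroememu" -> "umemeortrrr" -> "rjbjbloqooo" -> "rjbjbloqo" -> "rjbjblq"
  "qssa" -> "assq" -> "xppn" -> "xpn" -> "xpn"
  "rqazy" -> "yzaqr" -> "vwxno" -> "vwxno" -> "vwxn"
  "klskme" -> "emkslk" -> "bjhpih" -> "bjhpih" -> "bjhph"

"hsdlkn"; "rjbjblq"; "xpn"; "vwxn"; "bjhph"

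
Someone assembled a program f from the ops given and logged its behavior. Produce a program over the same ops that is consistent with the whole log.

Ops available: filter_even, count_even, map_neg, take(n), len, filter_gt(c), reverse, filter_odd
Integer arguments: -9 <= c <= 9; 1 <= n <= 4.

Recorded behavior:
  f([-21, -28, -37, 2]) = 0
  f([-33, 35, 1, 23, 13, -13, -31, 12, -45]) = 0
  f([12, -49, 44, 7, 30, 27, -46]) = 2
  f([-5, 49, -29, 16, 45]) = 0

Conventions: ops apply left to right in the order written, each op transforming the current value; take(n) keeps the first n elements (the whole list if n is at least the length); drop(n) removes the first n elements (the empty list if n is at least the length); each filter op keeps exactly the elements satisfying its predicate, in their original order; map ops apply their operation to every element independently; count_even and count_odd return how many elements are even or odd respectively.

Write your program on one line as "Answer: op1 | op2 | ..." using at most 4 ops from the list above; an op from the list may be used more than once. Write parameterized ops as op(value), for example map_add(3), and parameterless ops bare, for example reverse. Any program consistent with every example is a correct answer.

take(3) | filter_gt(0) | filter_even | count_even

Check, running the answer program on each example:
  [-21, -28, -37, 2] -> [-21, -28, -37] -> [] -> [] -> 0
  [-33, 35, 1, 23, 13, -13, -31, 12, -45] -> [-33, 35, 1] -> [35, 1] -> [] -> 0
  [12, -49, 44, 7, 30, 27, -46] -> [12, -49, 44] -> [12, 44] -> [12, 44] -> 2
  [-5, 49, -29, 16, 45] -> [-5, 49, -29] -> [49] -> [] -> 0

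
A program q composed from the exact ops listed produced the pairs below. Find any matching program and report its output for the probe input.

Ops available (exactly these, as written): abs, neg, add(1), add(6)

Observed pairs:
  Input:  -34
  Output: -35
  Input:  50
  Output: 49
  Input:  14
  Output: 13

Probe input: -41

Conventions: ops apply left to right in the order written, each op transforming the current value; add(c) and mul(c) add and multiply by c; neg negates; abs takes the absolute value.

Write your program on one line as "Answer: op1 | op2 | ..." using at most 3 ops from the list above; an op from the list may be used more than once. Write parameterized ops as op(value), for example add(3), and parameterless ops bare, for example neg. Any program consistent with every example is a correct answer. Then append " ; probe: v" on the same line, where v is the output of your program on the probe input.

neg | add(1) | neg ; probe: -42

Check, running the answer program on each example:
  -34 -> 34 -> 35 -> -35
  50 -> -50 -> -49 -> 49
  14 -> -14 -> -13 -> 13
  probe: -41 -> 41 -> 42 -> -42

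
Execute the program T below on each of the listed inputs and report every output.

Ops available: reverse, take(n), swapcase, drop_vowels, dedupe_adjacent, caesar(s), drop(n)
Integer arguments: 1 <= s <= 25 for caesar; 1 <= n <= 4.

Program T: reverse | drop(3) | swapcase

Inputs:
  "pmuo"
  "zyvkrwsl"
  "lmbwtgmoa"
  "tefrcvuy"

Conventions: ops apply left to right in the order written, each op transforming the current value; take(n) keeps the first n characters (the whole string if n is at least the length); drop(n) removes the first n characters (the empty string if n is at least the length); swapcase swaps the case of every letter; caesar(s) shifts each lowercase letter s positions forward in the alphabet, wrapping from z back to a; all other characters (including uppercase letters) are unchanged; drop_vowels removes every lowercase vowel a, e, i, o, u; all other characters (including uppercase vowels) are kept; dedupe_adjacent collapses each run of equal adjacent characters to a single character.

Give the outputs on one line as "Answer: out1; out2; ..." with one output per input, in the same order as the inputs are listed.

"P"; "RKVYZ"; "GTWBML"; "CRFET"

Execution, op by op:
  "pmuo" -> "oump" -> "p" -> "P"
  "zyvkrwsl" -> "lswrkvyz" -> "rkvyz" -> "RKVYZ"
  "lmbwtgmoa" -> "aomgtwbml" -> "gtwbml" -> "GTWBML"
  "tefrcvuy" -> "yuvcrfet" -> "crfet" -> "CRFET"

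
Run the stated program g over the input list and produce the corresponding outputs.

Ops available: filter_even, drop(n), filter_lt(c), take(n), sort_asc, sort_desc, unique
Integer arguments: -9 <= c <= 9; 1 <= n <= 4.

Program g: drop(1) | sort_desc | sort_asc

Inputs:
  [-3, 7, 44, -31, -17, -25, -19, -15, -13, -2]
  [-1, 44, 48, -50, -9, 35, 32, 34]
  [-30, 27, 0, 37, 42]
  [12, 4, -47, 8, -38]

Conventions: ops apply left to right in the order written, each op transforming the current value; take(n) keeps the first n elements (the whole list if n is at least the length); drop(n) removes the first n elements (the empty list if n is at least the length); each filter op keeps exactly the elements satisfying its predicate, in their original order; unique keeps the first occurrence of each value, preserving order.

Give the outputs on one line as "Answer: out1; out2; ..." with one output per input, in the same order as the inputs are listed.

[-31, -25, -19, -17, -15, -13, -2, 7, 44]; [-50, -9, 32, 34, 35, 44, 48]; [0, 27, 37, 42]; [-47, -38, 4, 8]

Execution, op by op:
  [-3, 7, 44, -31, -17, -25, -19, -15, -13, -2] -> [7, 44, -31, -17, -25, -19, -15, -13, -2] -> [44, 7, -2, -13, -15, -17, -19, -25, -31] -> [-31, -25, -19, -17, -15, -13, -2, 7, 44]
  [-1, 44, 48, -50, -9, 35, 32, 34] -> [44, 48, -50, -9, 35, 32, 34] -> [48, 44, 35, 34, 32, -9, -50] -> [-50, -9, 32, 34, 35, 44, 48]
  [-30, 27, 0, 37, 42] -> [27, 0, 37, 42] -> [42, 37, 27, 0] -> [0, 27, 37, 42]
  [12, 4, -47, 8, -38] -> [4, -47, 8, -38] -> [8, 4, -38, -47] -> [-47, -38, 4, 8]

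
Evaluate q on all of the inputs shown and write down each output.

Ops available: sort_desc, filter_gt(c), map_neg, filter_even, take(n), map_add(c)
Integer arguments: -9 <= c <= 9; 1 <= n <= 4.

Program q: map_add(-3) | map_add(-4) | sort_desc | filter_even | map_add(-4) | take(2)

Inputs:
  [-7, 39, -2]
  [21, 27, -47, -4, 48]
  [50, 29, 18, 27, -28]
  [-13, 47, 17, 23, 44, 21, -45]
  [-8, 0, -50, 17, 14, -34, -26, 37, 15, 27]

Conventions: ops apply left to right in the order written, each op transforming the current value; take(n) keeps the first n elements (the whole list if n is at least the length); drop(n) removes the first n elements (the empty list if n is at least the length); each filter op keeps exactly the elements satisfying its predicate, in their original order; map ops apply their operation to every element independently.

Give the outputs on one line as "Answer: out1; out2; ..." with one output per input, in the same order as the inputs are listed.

Execution, op by op:
  [-7, 39, -2] -> [-10, 36, -5] -> [-14, 32, -9] -> [32, -9, -14] -> [32, -14] -> [28, -18] -> [28, -18]
  [21, 27, -47, -4, 48] -> [18, 24, -50, -7, 45] -> [14, 20, -54, -11, 41] -> [41, 20, 14, -11, -54] -> [20, 14, -54] -> [16, 10, -58] -> [16, 10]
  [50, 29, 18, 27, -28] -> [47, 26, 15, 24, -31] -> [43, 22, 11, 20, -35] -> [43, 22, 20, 11, -35] -> [22, 20] -> [18, 16] -> [18, 16]
  [-13, 47, 17, 23, 44, 21, -45] -> [-16, 44, 14, 20, 41, 18, -48] -> [-20, 40, 10, 16, 37, 14, -52] -> [40, 37, 16, 14, 10, -20, -52] -> [40, 16, 14, 10, -20, -52] -> [36, 12, 10, 6, -24, -56] -> [36, 12]
  [-8, 0, -50, 17, 14, -34, -26, 37, 15, 27] -> [-11, -3, -53, 14, 11, -37, -29, 34, 12, 24] -> [-15, -7, -57, 10, 7, -41, -33, 30, 8, 20] -> [30, 20, 10, 8, 7, -7, -15, -33, -41, -57] -> [30, 20, 10, 8] -> [26, 16, 6, 4] -> [26, 16]

[28, -18]; [16, 10]; [18, 16]; [36, 12]; [26, 16]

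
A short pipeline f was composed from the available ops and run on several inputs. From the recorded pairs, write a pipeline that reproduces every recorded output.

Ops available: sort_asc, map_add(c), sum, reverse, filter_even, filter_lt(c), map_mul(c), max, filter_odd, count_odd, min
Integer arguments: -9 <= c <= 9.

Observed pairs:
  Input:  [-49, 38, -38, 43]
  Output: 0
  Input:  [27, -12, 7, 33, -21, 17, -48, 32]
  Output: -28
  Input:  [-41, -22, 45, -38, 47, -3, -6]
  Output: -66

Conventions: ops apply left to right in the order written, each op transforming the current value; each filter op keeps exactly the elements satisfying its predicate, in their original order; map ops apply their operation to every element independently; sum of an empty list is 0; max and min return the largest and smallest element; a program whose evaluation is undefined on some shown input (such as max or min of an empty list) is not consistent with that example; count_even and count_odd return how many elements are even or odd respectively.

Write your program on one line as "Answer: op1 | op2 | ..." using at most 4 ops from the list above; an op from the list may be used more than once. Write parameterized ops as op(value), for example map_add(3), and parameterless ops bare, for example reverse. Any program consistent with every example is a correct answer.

filter_even | reverse | sum

Check, running the answer program on each example:
  [-49, 38, -38, 43] -> [38, -38] -> [-38, 38] -> 0
  [27, -12, 7, 33, -21, 17, -48, 32] -> [-12, -48, 32] -> [32, -48, -12] -> -28
  [-41, -22, 45, -38, 47, -3, -6] -> [-22, -38, -6] -> [-6, -38, -22] -> -66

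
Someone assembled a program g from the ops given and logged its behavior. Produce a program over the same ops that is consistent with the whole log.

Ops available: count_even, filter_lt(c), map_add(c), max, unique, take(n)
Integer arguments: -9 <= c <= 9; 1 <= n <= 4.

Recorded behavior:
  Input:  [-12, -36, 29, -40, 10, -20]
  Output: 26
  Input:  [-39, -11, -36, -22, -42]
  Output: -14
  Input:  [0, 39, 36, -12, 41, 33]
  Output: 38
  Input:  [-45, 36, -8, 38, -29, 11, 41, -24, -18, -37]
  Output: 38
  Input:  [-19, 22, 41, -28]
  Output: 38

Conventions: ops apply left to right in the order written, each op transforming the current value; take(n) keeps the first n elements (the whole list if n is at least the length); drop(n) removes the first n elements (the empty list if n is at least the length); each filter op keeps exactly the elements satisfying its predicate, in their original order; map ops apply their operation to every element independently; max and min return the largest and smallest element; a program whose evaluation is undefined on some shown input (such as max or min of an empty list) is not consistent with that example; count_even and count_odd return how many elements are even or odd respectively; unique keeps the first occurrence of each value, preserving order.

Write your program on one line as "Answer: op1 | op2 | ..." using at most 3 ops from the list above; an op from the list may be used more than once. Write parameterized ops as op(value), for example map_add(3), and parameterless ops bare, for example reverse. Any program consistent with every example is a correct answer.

map_add(-3) | max

Check, running the answer program on each example:
  [-12, -36, 29, -40, 10, -20] -> [-15, -39, 26, -43, 7, -23] -> 26
  [-39, -11, -36, -22, -42] -> [-42, -14, -39, -25, -45] -> -14
  [0, 39, 36, -12, 41, 33] -> [-3, 36, 33, -15, 38, 30] -> 38
  [-45, 36, -8, 38, -29, 11, 41, -24, -18, -37] -> [-48, 33, -11, 35, -32, 8, 38, -27, -21, -40] -> 38
  [-19, 22, 41, -28] -> [-22, 19, 38, -31] -> 38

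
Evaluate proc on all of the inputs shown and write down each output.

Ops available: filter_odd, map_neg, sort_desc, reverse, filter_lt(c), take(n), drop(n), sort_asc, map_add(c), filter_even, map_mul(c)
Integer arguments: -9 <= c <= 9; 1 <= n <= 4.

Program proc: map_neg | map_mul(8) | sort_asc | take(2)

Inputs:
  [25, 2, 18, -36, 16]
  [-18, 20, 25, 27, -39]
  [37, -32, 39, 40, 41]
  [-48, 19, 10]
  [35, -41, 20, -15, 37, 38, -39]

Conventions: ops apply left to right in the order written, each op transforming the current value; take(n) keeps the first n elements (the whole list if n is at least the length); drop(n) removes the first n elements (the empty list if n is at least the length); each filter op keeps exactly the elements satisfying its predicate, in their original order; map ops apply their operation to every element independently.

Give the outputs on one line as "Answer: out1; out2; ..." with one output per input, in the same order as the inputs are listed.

Execution, op by op:
  [25, 2, 18, -36, 16] -> [-25, -2, -18, 36, -16] -> [-200, -16, -144, 288, -128] -> [-200, -144, -128, -16, 288] -> [-200, -144]
  [-18, 20, 25, 27, -39] -> [18, -20, -25, -27, 39] -> [144, -160, -200, -216, 312] -> [-216, -200, -160, 144, 312] -> [-216, -200]
  [37, -32, 39, 40, 41] -> [-37, 32, -39, -40, -41] -> [-296, 256, -312, -320, -328] -> [-328, -320, -312, -296, 256] -> [-328, -320]
  [-48, 19, 10] -> [48, -19, -10] -> [384, -152, -80] -> [-152, -80, 384] -> [-152, -80]
  [35, -41, 20, -15, 37, 38, -39] -> [-35, 41, -20, 15, -37, -38, 39] -> [-280, 328, -160, 120, -296, -304, 312] -> [-304, -296, -280, -160, 120, 312, 328] -> [-304, -296]

[-200, -144]; [-216, -200]; [-328, -320]; [-152, -80]; [-304, -296]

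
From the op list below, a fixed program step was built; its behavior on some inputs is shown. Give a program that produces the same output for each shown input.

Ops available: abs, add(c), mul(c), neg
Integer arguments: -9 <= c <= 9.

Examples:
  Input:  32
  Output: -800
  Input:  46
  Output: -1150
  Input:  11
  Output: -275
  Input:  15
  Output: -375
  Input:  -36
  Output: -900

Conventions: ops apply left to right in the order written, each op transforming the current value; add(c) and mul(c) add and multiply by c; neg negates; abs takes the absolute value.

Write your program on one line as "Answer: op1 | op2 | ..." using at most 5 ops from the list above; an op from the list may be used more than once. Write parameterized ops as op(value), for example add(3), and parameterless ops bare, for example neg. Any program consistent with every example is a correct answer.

abs | mul(5) | mul(5) | neg

Check, running the answer program on each example:
  32 -> 32 -> 160 -> 800 -> -800
  46 -> 46 -> 230 -> 1150 -> -1150
  11 -> 11 -> 55 -> 275 -> -275
  15 -> 15 -> 75 -> 375 -> -375
  -36 -> 36 -> 180 -> 900 -> -900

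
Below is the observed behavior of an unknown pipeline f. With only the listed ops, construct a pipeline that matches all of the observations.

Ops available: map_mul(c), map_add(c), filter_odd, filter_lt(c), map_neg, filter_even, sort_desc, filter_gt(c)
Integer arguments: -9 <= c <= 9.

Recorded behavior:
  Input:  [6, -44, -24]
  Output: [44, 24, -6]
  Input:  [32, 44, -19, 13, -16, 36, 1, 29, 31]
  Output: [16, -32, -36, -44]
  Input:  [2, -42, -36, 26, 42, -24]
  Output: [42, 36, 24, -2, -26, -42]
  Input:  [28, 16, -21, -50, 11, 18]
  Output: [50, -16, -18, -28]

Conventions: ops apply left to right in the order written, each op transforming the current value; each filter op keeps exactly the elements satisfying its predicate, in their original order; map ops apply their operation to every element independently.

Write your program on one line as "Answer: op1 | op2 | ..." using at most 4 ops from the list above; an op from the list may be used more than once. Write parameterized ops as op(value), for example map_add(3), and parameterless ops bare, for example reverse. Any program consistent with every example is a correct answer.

filter_even | sort_desc | map_neg | sort_desc

Check, running the answer program on each example:
  [6, -44, -24] -> [6, -44, -24] -> [6, -24, -44] -> [-6, 24, 44] -> [44, 24, -6]
  [32, 44, -19, 13, -16, 36, 1, 29, 31] -> [32, 44, -16, 36] -> [44, 36, 32, -16] -> [-44, -36, -32, 16] -> [16, -32, -36, -44]
  [2, -42, -36, 26, 42, -24] -> [2, -42, -36, 26, 42, -24] -> [42, 26, 2, -24, -36, -42] -> [-42, -26, -2, 24, 36, 42] -> [42, 36, 24, -2, -26, -42]
  [28, 16, -21, -50, 11, 18] -> [28, 16, -50, 18] -> [28, 18, 16, -50] -> [-28, -18, -16, 50] -> [50, -16, -18, -28]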